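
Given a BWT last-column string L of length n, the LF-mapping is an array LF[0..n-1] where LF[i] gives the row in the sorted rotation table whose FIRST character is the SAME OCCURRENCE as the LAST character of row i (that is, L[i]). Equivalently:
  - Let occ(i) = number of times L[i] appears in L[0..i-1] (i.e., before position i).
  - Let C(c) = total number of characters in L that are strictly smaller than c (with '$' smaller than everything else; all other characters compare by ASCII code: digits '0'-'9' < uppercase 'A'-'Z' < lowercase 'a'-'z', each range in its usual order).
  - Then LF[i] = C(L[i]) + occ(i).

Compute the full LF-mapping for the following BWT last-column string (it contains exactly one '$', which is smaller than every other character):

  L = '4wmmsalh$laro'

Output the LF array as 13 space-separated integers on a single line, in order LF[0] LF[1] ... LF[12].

Char counts: '$':1, '4':1, 'a':2, 'h':1, 'l':2, 'm':2, 'o':1, 'r':1, 's':1, 'w':1
C (first-col start): C('$')=0, C('4')=1, C('a')=2, C('h')=4, C('l')=5, C('m')=7, C('o')=9, C('r')=10, C('s')=11, C('w')=12
L[0]='4': occ=0, LF[0]=C('4')+0=1+0=1
L[1]='w': occ=0, LF[1]=C('w')+0=12+0=12
L[2]='m': occ=0, LF[2]=C('m')+0=7+0=7
L[3]='m': occ=1, LF[3]=C('m')+1=7+1=8
L[4]='s': occ=0, LF[4]=C('s')+0=11+0=11
L[5]='a': occ=0, LF[5]=C('a')+0=2+0=2
L[6]='l': occ=0, LF[6]=C('l')+0=5+0=5
L[7]='h': occ=0, LF[7]=C('h')+0=4+0=4
L[8]='$': occ=0, LF[8]=C('$')+0=0+0=0
L[9]='l': occ=1, LF[9]=C('l')+1=5+1=6
L[10]='a': occ=1, LF[10]=C('a')+1=2+1=3
L[11]='r': occ=0, LF[11]=C('r')+0=10+0=10
L[12]='o': occ=0, LF[12]=C('o')+0=9+0=9

Answer: 1 12 7 8 11 2 5 4 0 6 3 10 9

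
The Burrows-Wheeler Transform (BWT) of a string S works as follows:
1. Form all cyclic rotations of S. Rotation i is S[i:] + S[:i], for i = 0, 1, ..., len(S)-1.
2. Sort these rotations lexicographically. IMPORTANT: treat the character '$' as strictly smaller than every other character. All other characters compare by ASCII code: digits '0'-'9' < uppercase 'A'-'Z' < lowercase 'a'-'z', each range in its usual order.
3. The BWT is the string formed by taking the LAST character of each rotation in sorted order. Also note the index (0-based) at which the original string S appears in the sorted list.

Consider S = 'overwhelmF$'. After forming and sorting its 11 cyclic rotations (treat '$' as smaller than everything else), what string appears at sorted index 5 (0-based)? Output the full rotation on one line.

Answer: lmF$overwhe

Derivation:
All 11 rotations (rotation i = S[i:]+S[:i]):
  rot[0] = overwhelmF$
  rot[1] = verwhelmF$o
  rot[2] = erwhelmF$ov
  rot[3] = rwhelmF$ove
  rot[4] = whelmF$over
  rot[5] = helmF$overw
  rot[6] = elmF$overwh
  rot[7] = lmF$overwhe
  rot[8] = mF$overwhel
  rot[9] = F$overwhelm
  rot[10] = $overwhelmF
Sorted (with $ < everything):
  sorted[0] = $overwhelmF
  sorted[1] = F$overwhelm
  sorted[2] = elmF$overwh
  sorted[3] = erwhelmF$ov
  sorted[4] = helmF$overw
  sorted[5] = lmF$overwhe
  sorted[6] = mF$overwhel
  sorted[7] = overwhelmF$
  sorted[8] = rwhelmF$ove
  sorted[9] = verwhelmF$o
  sorted[10] = whelmF$over
sorted[5] = lmF$overwhe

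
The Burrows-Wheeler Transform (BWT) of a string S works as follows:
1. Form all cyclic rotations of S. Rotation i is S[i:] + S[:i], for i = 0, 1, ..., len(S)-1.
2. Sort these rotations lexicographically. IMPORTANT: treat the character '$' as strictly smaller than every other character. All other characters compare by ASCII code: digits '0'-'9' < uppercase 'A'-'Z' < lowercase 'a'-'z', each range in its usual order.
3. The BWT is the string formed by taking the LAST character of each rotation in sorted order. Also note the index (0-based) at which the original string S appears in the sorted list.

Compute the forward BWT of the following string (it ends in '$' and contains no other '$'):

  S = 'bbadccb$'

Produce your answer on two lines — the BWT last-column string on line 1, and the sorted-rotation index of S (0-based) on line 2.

All 8 rotations (rotation i = S[i:]+S[:i]):
  rot[0] = bbadccb$
  rot[1] = badccb$b
  rot[2] = adccb$bb
  rot[3] = dccb$bba
  rot[4] = ccb$bbad
  rot[5] = cb$bbadc
  rot[6] = b$bbadcc
  rot[7] = $bbadccb
Sorted (with $ < everything):
  sorted[0] = $bbadccb  (last char: 'b')
  sorted[1] = adccb$bb  (last char: 'b')
  sorted[2] = b$bbadcc  (last char: 'c')
  sorted[3] = badccb$b  (last char: 'b')
  sorted[4] = bbadccb$  (last char: '$')
  sorted[5] = cb$bbadc  (last char: 'c')
  sorted[6] = ccb$bbad  (last char: 'd')
  sorted[7] = dccb$bba  (last char: 'a')
Last column: bbcb$cda
Original string S is at sorted index 4

Answer: bbcb$cda
4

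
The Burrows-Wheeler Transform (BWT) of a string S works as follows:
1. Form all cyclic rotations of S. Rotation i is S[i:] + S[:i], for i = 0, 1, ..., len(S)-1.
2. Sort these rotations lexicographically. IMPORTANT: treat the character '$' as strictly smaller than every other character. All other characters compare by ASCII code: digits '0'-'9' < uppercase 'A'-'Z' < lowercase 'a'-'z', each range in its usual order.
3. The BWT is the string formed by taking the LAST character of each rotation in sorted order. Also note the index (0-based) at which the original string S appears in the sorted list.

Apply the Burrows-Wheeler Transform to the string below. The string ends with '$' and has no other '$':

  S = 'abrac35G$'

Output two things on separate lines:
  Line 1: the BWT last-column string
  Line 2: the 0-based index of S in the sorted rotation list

Answer: Gc35$raab
4

Derivation:
All 9 rotations (rotation i = S[i:]+S[:i]):
  rot[0] = abrac35G$
  rot[1] = brac35G$a
  rot[2] = rac35G$ab
  rot[3] = ac35G$abr
  rot[4] = c35G$abra
  rot[5] = 35G$abrac
  rot[6] = 5G$abrac3
  rot[7] = G$abrac35
  rot[8] = $abrac35G
Sorted (with $ < everything):
  sorted[0] = $abrac35G  (last char: 'G')
  sorted[1] = 35G$abrac  (last char: 'c')
  sorted[2] = 5G$abrac3  (last char: '3')
  sorted[3] = G$abrac35  (last char: '5')
  sorted[4] = abrac35G$  (last char: '$')
  sorted[5] = ac35G$abr  (last char: 'r')
  sorted[6] = brac35G$a  (last char: 'a')
  sorted[7] = c35G$abra  (last char: 'a')
  sorted[8] = rac35G$ab  (last char: 'b')
Last column: Gc35$raab
Original string S is at sorted index 4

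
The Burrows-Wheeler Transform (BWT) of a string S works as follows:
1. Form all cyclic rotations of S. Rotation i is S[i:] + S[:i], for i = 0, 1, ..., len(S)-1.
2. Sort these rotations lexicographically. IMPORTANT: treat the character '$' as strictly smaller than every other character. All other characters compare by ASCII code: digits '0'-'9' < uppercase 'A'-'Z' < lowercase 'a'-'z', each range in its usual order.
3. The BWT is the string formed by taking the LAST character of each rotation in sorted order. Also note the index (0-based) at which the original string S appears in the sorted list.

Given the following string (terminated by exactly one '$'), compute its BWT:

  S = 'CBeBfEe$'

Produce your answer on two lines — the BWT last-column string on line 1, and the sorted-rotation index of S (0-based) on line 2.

Answer: eCe$fEBB
3

Derivation:
All 8 rotations (rotation i = S[i:]+S[:i]):
  rot[0] = CBeBfEe$
  rot[1] = BeBfEe$C
  rot[2] = eBfEe$CB
  rot[3] = BfEe$CBe
  rot[4] = fEe$CBeB
  rot[5] = Ee$CBeBf
  rot[6] = e$CBeBfE
  rot[7] = $CBeBfEe
Sorted (with $ < everything):
  sorted[0] = $CBeBfEe  (last char: 'e')
  sorted[1] = BeBfEe$C  (last char: 'C')
  sorted[2] = BfEe$CBe  (last char: 'e')
  sorted[3] = CBeBfEe$  (last char: '$')
  sorted[4] = Ee$CBeBf  (last char: 'f')
  sorted[5] = e$CBeBfE  (last char: 'E')
  sorted[6] = eBfEe$CB  (last char: 'B')
  sorted[7] = fEe$CBeB  (last char: 'B')
Last column: eCe$fEBB
Original string S is at sorted index 3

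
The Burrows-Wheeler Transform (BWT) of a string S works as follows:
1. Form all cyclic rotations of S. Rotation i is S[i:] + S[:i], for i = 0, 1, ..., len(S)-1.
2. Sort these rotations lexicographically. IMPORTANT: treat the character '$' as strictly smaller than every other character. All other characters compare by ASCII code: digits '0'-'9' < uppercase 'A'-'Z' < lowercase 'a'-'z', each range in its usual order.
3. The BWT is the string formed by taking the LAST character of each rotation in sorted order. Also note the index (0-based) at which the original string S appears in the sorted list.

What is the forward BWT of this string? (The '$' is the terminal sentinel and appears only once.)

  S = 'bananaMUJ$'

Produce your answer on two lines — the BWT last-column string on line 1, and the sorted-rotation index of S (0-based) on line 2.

All 10 rotations (rotation i = S[i:]+S[:i]):
  rot[0] = bananaMUJ$
  rot[1] = ananaMUJ$b
  rot[2] = nanaMUJ$ba
  rot[3] = anaMUJ$ban
  rot[4] = naMUJ$bana
  rot[5] = aMUJ$banan
  rot[6] = MUJ$banana
  rot[7] = UJ$bananaM
  rot[8] = J$bananaMU
  rot[9] = $bananaMUJ
Sorted (with $ < everything):
  sorted[0] = $bananaMUJ  (last char: 'J')
  sorted[1] = J$bananaMU  (last char: 'U')
  sorted[2] = MUJ$banana  (last char: 'a')
  sorted[3] = UJ$bananaM  (last char: 'M')
  sorted[4] = aMUJ$banan  (last char: 'n')
  sorted[5] = anaMUJ$ban  (last char: 'n')
  sorted[6] = ananaMUJ$b  (last char: 'b')
  sorted[7] = bananaMUJ$  (last char: '$')
  sorted[8] = naMUJ$bana  (last char: 'a')
  sorted[9] = nanaMUJ$ba  (last char: 'a')
Last column: JUaMnnb$aa
Original string S is at sorted index 7

Answer: JUaMnnb$aa
7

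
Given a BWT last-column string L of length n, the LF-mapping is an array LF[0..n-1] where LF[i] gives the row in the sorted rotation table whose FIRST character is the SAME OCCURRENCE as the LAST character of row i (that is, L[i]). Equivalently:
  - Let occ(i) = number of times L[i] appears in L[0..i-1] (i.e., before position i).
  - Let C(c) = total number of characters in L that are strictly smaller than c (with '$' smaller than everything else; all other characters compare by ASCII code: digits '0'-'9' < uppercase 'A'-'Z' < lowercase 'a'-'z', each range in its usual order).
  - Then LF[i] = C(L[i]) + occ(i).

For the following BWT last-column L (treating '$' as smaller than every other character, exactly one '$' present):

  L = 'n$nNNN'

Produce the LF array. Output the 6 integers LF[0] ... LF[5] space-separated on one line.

Char counts: '$':1, 'N':3, 'n':2
C (first-col start): C('$')=0, C('N')=1, C('n')=4
L[0]='n': occ=0, LF[0]=C('n')+0=4+0=4
L[1]='$': occ=0, LF[1]=C('$')+0=0+0=0
L[2]='n': occ=1, LF[2]=C('n')+1=4+1=5
L[3]='N': occ=0, LF[3]=C('N')+0=1+0=1
L[4]='N': occ=1, LF[4]=C('N')+1=1+1=2
L[5]='N': occ=2, LF[5]=C('N')+2=1+2=3

Answer: 4 0 5 1 2 3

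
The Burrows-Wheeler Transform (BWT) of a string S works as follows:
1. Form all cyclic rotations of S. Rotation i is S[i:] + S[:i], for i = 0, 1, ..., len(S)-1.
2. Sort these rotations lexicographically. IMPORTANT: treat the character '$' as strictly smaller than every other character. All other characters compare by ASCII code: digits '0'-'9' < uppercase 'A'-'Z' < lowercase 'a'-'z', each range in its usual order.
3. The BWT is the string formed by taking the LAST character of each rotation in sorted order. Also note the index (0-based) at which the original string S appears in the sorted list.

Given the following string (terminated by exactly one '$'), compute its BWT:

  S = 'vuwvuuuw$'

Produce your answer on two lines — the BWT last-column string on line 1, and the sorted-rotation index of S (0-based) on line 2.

Answer: wvuuvw$uu
6

Derivation:
All 9 rotations (rotation i = S[i:]+S[:i]):
  rot[0] = vuwvuuuw$
  rot[1] = uwvuuuw$v
  rot[2] = wvuuuw$vu
  rot[3] = vuuuw$vuw
  rot[4] = uuuw$vuwv
  rot[5] = uuw$vuwvu
  rot[6] = uw$vuwvuu
  rot[7] = w$vuwvuuu
  rot[8] = $vuwvuuuw
Sorted (with $ < everything):
  sorted[0] = $vuwvuuuw  (last char: 'w')
  sorted[1] = uuuw$vuwv  (last char: 'v')
  sorted[2] = uuw$vuwvu  (last char: 'u')
  sorted[3] = uw$vuwvuu  (last char: 'u')
  sorted[4] = uwvuuuw$v  (last char: 'v')
  sorted[5] = vuuuw$vuw  (last char: 'w')
  sorted[6] = vuwvuuuw$  (last char: '$')
  sorted[7] = w$vuwvuuu  (last char: 'u')
  sorted[8] = wvuuuw$vu  (last char: 'u')
Last column: wvuuvw$uu
Original string S is at sorted index 6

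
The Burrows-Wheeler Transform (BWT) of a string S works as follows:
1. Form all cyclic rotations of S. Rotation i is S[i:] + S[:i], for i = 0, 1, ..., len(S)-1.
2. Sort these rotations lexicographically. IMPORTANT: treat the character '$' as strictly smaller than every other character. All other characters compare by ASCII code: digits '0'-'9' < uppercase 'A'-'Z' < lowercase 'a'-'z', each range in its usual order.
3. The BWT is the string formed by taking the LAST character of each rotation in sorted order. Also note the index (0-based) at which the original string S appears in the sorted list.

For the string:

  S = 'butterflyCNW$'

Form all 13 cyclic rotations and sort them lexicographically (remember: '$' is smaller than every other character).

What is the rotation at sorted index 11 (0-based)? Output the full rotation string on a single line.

All 13 rotations (rotation i = S[i:]+S[:i]):
  rot[0] = butterflyCNW$
  rot[1] = utterflyCNW$b
  rot[2] = tterflyCNW$bu
  rot[3] = terflyCNW$but
  rot[4] = erflyCNW$butt
  rot[5] = rflyCNW$butte
  rot[6] = flyCNW$butter
  rot[7] = lyCNW$butterf
  rot[8] = yCNW$butterfl
  rot[9] = CNW$butterfly
  rot[10] = NW$butterflyC
  rot[11] = W$butterflyCN
  rot[12] = $butterflyCNW
Sorted (with $ < everything):
  sorted[0] = $butterflyCNW
  sorted[1] = CNW$butterfly
  sorted[2] = NW$butterflyC
  sorted[3] = W$butterflyCN
  sorted[4] = butterflyCNW$
  sorted[5] = erflyCNW$butt
  sorted[6] = flyCNW$butter
  sorted[7] = lyCNW$butterf
  sorted[8] = rflyCNW$butte
  sorted[9] = terflyCNW$but
  sorted[10] = tterflyCNW$bu
  sorted[11] = utterflyCNW$b
  sorted[12] = yCNW$butterfl
sorted[11] = utterflyCNW$b

Answer: utterflyCNW$b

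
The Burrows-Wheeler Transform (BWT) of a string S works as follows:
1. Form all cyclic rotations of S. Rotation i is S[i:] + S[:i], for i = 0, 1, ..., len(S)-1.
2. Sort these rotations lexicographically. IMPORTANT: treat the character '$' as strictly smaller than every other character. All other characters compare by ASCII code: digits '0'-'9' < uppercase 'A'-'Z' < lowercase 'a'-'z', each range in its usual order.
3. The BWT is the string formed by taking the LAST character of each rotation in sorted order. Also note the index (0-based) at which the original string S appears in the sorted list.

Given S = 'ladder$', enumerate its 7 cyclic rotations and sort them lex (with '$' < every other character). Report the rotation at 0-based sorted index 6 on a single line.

All 7 rotations (rotation i = S[i:]+S[:i]):
  rot[0] = ladder$
  rot[1] = adder$l
  rot[2] = dder$la
  rot[3] = der$lad
  rot[4] = er$ladd
  rot[5] = r$ladde
  rot[6] = $ladder
Sorted (with $ < everything):
  sorted[0] = $ladder
  sorted[1] = adder$l
  sorted[2] = dder$la
  sorted[3] = der$lad
  sorted[4] = er$ladd
  sorted[5] = ladder$
  sorted[6] = r$ladde
sorted[6] = r$ladde

Answer: r$ladde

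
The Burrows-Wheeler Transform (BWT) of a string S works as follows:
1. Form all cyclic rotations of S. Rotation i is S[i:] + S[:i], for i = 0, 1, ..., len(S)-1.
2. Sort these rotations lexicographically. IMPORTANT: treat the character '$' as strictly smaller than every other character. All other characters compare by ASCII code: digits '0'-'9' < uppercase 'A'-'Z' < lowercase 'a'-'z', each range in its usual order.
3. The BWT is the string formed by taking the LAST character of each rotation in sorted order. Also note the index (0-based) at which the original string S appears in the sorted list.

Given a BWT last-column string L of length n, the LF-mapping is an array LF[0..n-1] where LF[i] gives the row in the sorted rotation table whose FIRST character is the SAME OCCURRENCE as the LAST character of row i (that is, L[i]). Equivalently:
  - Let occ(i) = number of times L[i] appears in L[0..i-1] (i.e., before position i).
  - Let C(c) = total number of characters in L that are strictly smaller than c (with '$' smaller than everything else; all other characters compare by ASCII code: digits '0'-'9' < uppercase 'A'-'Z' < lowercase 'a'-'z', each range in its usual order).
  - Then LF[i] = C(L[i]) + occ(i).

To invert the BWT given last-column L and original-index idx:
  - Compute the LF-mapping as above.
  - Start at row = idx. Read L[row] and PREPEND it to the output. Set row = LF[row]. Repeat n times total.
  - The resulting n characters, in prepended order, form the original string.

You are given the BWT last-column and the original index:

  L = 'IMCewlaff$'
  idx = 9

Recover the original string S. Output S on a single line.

LF mapping: 2 3 1 5 9 8 4 6 7 0
Walk LF starting at row 9, prepending L[row]:
  step 1: row=9, L[9]='$', prepend. Next row=LF[9]=0
  step 2: row=0, L[0]='I', prepend. Next row=LF[0]=2
  step 3: row=2, L[2]='C', prepend. Next row=LF[2]=1
  step 4: row=1, L[1]='M', prepend. Next row=LF[1]=3
  step 5: row=3, L[3]='e', prepend. Next row=LF[3]=5
  step 6: row=5, L[5]='l', prepend. Next row=LF[5]=8
  step 7: row=8, L[8]='f', prepend. Next row=LF[8]=7
  step 8: row=7, L[7]='f', prepend. Next row=LF[7]=6
  step 9: row=6, L[6]='a', prepend. Next row=LF[6]=4
  step 10: row=4, L[4]='w', prepend. Next row=LF[4]=9
Reversed output: waffleMCI$

Answer: waffleMCI$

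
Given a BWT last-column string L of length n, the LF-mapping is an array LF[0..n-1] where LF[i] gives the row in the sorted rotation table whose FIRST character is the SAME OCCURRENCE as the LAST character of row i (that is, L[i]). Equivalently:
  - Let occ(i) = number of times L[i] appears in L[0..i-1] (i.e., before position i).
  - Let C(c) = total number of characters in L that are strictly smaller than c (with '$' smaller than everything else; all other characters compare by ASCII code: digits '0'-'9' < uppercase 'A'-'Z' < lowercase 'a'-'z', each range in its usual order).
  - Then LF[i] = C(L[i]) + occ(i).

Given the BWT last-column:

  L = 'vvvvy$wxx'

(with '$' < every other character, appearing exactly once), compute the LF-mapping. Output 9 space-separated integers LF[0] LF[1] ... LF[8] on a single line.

Answer: 1 2 3 4 8 0 5 6 7

Derivation:
Char counts: '$':1, 'v':4, 'w':1, 'x':2, 'y':1
C (first-col start): C('$')=0, C('v')=1, C('w')=5, C('x')=6, C('y')=8
L[0]='v': occ=0, LF[0]=C('v')+0=1+0=1
L[1]='v': occ=1, LF[1]=C('v')+1=1+1=2
L[2]='v': occ=2, LF[2]=C('v')+2=1+2=3
L[3]='v': occ=3, LF[3]=C('v')+3=1+3=4
L[4]='y': occ=0, LF[4]=C('y')+0=8+0=8
L[5]='$': occ=0, LF[5]=C('$')+0=0+0=0
L[6]='w': occ=0, LF[6]=C('w')+0=5+0=5
L[7]='x': occ=0, LF[7]=C('x')+0=6+0=6
L[8]='x': occ=1, LF[8]=C('x')+1=6+1=7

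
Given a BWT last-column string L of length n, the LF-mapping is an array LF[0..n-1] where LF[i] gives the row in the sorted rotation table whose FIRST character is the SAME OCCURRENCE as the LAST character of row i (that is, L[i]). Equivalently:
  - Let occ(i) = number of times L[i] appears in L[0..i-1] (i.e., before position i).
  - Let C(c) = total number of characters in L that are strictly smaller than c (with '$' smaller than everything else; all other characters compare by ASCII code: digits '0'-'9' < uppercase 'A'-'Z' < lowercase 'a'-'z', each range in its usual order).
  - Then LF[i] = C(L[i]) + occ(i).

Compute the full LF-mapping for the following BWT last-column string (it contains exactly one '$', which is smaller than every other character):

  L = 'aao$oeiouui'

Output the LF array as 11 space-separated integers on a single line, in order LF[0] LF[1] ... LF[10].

Answer: 1 2 6 0 7 3 4 8 9 10 5

Derivation:
Char counts: '$':1, 'a':2, 'e':1, 'i':2, 'o':3, 'u':2
C (first-col start): C('$')=0, C('a')=1, C('e')=3, C('i')=4, C('o')=6, C('u')=9
L[0]='a': occ=0, LF[0]=C('a')+0=1+0=1
L[1]='a': occ=1, LF[1]=C('a')+1=1+1=2
L[2]='o': occ=0, LF[2]=C('o')+0=6+0=6
L[3]='$': occ=0, LF[3]=C('$')+0=0+0=0
L[4]='o': occ=1, LF[4]=C('o')+1=6+1=7
L[5]='e': occ=0, LF[5]=C('e')+0=3+0=3
L[6]='i': occ=0, LF[6]=C('i')+0=4+0=4
L[7]='o': occ=2, LF[7]=C('o')+2=6+2=8
L[8]='u': occ=0, LF[8]=C('u')+0=9+0=9
L[9]='u': occ=1, LF[9]=C('u')+1=9+1=10
L[10]='i': occ=1, LF[10]=C('i')+1=4+1=5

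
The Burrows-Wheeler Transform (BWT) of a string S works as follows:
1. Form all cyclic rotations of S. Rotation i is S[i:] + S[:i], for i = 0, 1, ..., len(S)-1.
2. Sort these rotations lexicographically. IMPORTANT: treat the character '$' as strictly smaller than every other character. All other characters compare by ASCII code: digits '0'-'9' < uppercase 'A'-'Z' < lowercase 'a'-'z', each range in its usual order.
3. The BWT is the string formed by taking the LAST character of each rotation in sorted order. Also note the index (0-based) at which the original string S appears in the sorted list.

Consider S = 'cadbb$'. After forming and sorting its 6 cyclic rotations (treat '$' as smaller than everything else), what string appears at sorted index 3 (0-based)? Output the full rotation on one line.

All 6 rotations (rotation i = S[i:]+S[:i]):
  rot[0] = cadbb$
  rot[1] = adbb$c
  rot[2] = dbb$ca
  rot[3] = bb$cad
  rot[4] = b$cadb
  rot[5] = $cadbb
Sorted (with $ < everything):
  sorted[0] = $cadbb
  sorted[1] = adbb$c
  sorted[2] = b$cadb
  sorted[3] = bb$cad
  sorted[4] = cadbb$
  sorted[5] = dbb$ca
sorted[3] = bb$cad

Answer: bb$cad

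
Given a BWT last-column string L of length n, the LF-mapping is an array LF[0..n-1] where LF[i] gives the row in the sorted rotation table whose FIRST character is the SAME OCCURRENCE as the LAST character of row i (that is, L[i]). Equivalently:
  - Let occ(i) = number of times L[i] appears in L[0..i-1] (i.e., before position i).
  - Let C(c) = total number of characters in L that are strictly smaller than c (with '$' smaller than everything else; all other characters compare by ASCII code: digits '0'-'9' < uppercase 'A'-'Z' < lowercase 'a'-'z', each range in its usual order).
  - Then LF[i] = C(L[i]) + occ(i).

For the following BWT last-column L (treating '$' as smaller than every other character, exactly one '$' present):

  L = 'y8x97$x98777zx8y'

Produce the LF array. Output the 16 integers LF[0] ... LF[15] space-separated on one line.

Char counts: '$':1, '7':4, '8':3, '9':2, 'x':3, 'y':2, 'z':1
C (first-col start): C('$')=0, C('7')=1, C('8')=5, C('9')=8, C('x')=10, C('y')=13, C('z')=15
L[0]='y': occ=0, LF[0]=C('y')+0=13+0=13
L[1]='8': occ=0, LF[1]=C('8')+0=5+0=5
L[2]='x': occ=0, LF[2]=C('x')+0=10+0=10
L[3]='9': occ=0, LF[3]=C('9')+0=8+0=8
L[4]='7': occ=0, LF[4]=C('7')+0=1+0=1
L[5]='$': occ=0, LF[5]=C('$')+0=0+0=0
L[6]='x': occ=1, LF[6]=C('x')+1=10+1=11
L[7]='9': occ=1, LF[7]=C('9')+1=8+1=9
L[8]='8': occ=1, LF[8]=C('8')+1=5+1=6
L[9]='7': occ=1, LF[9]=C('7')+1=1+1=2
L[10]='7': occ=2, LF[10]=C('7')+2=1+2=3
L[11]='7': occ=3, LF[11]=C('7')+3=1+3=4
L[12]='z': occ=0, LF[12]=C('z')+0=15+0=15
L[13]='x': occ=2, LF[13]=C('x')+2=10+2=12
L[14]='8': occ=2, LF[14]=C('8')+2=5+2=7
L[15]='y': occ=1, LF[15]=C('y')+1=13+1=14

Answer: 13 5 10 8 1 0 11 9 6 2 3 4 15 12 7 14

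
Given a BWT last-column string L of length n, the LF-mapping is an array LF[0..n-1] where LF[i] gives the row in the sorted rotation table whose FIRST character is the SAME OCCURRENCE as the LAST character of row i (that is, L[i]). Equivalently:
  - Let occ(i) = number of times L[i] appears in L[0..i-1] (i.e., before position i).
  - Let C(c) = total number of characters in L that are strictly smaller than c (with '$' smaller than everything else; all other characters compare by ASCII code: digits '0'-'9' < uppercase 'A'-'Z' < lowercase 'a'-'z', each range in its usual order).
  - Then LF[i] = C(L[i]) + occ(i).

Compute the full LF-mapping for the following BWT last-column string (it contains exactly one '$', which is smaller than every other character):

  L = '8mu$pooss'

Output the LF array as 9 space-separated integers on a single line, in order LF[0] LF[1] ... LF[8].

Char counts: '$':1, '8':1, 'm':1, 'o':2, 'p':1, 's':2, 'u':1
C (first-col start): C('$')=0, C('8')=1, C('m')=2, C('o')=3, C('p')=5, C('s')=6, C('u')=8
L[0]='8': occ=0, LF[0]=C('8')+0=1+0=1
L[1]='m': occ=0, LF[1]=C('m')+0=2+0=2
L[2]='u': occ=0, LF[2]=C('u')+0=8+0=8
L[3]='$': occ=0, LF[3]=C('$')+0=0+0=0
L[4]='p': occ=0, LF[4]=C('p')+0=5+0=5
L[5]='o': occ=0, LF[5]=C('o')+0=3+0=3
L[6]='o': occ=1, LF[6]=C('o')+1=3+1=4
L[7]='s': occ=0, LF[7]=C('s')+0=6+0=6
L[8]='s': occ=1, LF[8]=C('s')+1=6+1=7

Answer: 1 2 8 0 5 3 4 6 7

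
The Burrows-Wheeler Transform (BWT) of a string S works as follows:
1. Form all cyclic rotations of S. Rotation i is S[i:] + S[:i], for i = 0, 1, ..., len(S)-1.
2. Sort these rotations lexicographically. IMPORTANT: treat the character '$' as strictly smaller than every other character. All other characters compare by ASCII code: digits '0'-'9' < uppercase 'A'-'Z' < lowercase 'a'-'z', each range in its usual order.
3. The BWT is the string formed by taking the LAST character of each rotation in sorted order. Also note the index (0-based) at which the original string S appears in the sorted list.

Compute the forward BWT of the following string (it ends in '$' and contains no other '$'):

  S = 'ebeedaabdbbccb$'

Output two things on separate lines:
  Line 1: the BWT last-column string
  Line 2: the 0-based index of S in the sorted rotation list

Answer: bdacdbaecbeb$eb
12

Derivation:
All 15 rotations (rotation i = S[i:]+S[:i]):
  rot[0] = ebeedaabdbbccb$
  rot[1] = beedaabdbbccb$e
  rot[2] = eedaabdbbccb$eb
  rot[3] = edaabdbbccb$ebe
  rot[4] = daabdbbccb$ebee
  rot[5] = aabdbbccb$ebeed
  rot[6] = abdbbccb$ebeeda
  rot[7] = bdbbccb$ebeedaa
  rot[8] = dbbccb$ebeedaab
  rot[9] = bbccb$ebeedaabd
  rot[10] = bccb$ebeedaabdb
  rot[11] = ccb$ebeedaabdbb
  rot[12] = cb$ebeedaabdbbc
  rot[13] = b$ebeedaabdbbcc
  rot[14] = $ebeedaabdbbccb
Sorted (with $ < everything):
  sorted[0] = $ebeedaabdbbccb  (last char: 'b')
  sorted[1] = aabdbbccb$ebeed  (last char: 'd')
  sorted[2] = abdbbccb$ebeeda  (last char: 'a')
  sorted[3] = b$ebeedaabdbbcc  (last char: 'c')
  sorted[4] = bbccb$ebeedaabd  (last char: 'd')
  sorted[5] = bccb$ebeedaabdb  (last char: 'b')
  sorted[6] = bdbbccb$ebeedaa  (last char: 'a')
  sorted[7] = beedaabdbbccb$e  (last char: 'e')
  sorted[8] = cb$ebeedaabdbbc  (last char: 'c')
  sorted[9] = ccb$ebeedaabdbb  (last char: 'b')
  sorted[10] = daabdbbccb$ebee  (last char: 'e')
  sorted[11] = dbbccb$ebeedaab  (last char: 'b')
  sorted[12] = ebeedaabdbbccb$  (last char: '$')
  sorted[13] = edaabdbbccb$ebe  (last char: 'e')
  sorted[14] = eedaabdbbccb$eb  (last char: 'b')
Last column: bdacdbaecbeb$eb
Original string S is at sorted index 12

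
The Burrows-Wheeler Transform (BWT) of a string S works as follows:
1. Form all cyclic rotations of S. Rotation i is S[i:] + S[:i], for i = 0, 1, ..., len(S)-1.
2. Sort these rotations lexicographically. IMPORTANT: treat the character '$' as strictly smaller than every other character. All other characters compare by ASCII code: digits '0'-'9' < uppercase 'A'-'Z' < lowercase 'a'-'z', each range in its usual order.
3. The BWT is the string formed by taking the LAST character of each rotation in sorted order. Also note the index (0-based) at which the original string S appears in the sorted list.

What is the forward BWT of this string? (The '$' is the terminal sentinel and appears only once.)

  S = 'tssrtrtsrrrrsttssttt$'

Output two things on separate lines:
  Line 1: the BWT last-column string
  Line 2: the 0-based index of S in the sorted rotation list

All 21 rotations (rotation i = S[i:]+S[:i]):
  rot[0] = tssrtrtsrrrrsttssttt$
  rot[1] = ssrtrtsrrrrsttssttt$t
  rot[2] = srtrtsrrrrsttssttt$ts
  rot[3] = rtrtsrrrrsttssttt$tss
  rot[4] = trtsrrrrsttssttt$tssr
  rot[5] = rtsrrrrsttssttt$tssrt
  rot[6] = tsrrrrsttssttt$tssrtr
  rot[7] = srrrrsttssttt$tssrtrt
  rot[8] = rrrrsttssttt$tssrtrts
  rot[9] = rrrsttssttt$tssrtrtsr
  rot[10] = rrsttssttt$tssrtrtsrr
  rot[11] = rsttssttt$tssrtrtsrrr
  rot[12] = sttssttt$tssrtrtsrrrr
  rot[13] = ttssttt$tssrtrtsrrrrs
  rot[14] = tssttt$tssrtrtsrrrrst
  rot[15] = ssttt$tssrtrtsrrrrstt
  rot[16] = sttt$tssrtrtsrrrrstts
  rot[17] = ttt$tssrtrtsrrrrsttss
  rot[18] = tt$tssrtrtsrrrrsttsst
  rot[19] = t$tssrtrtsrrrrsttsstt
  rot[20] = $tssrtrtsrrrrsttssttt
Sorted (with $ < everything):
  sorted[0] = $tssrtrtsrrrrsttssttt  (last char: 't')
  sorted[1] = rrrrsttssttt$tssrtrts  (last char: 's')
  sorted[2] = rrrsttssttt$tssrtrtsr  (last char: 'r')
  sorted[3] = rrsttssttt$tssrtrtsrr  (last char: 'r')
  sorted[4] = rsttssttt$tssrtrtsrrr  (last char: 'r')
  sorted[5] = rtrtsrrrrsttssttt$tss  (last char: 's')
  sorted[6] = rtsrrrrsttssttt$tssrt  (last char: 't')
  sorted[7] = srrrrsttssttt$tssrtrt  (last char: 't')
  sorted[8] = srtrtsrrrrsttssttt$ts  (last char: 's')
  sorted[9] = ssrtrtsrrrrsttssttt$t  (last char: 't')
  sorted[10] = ssttt$tssrtrtsrrrrstt  (last char: 't')
  sorted[11] = sttssttt$tssrtrtsrrrr  (last char: 'r')
  sorted[12] = sttt$tssrtrtsrrrrstts  (last char: 's')
  sorted[13] = t$tssrtrtsrrrrsttsstt  (last char: 't')
  sorted[14] = trtsrrrrsttssttt$tssr  (last char: 'r')
  sorted[15] = tsrrrrsttssttt$tssrtr  (last char: 'r')
  sorted[16] = tssrtrtsrrrrsttssttt$  (last char: '$')
  sorted[17] = tssttt$tssrtrtsrrrrst  (last char: 't')
  sorted[18] = tt$tssrtrtsrrrrsttsst  (last char: 't')
  sorted[19] = ttssttt$tssrtrtsrrrrs  (last char: 's')
  sorted[20] = ttt$tssrtrtsrrrrsttss  (last char: 's')
Last column: tsrrrsttsttrstrr$ttss
Original string S is at sorted index 16

Answer: tsrrrsttsttrstrr$ttss
16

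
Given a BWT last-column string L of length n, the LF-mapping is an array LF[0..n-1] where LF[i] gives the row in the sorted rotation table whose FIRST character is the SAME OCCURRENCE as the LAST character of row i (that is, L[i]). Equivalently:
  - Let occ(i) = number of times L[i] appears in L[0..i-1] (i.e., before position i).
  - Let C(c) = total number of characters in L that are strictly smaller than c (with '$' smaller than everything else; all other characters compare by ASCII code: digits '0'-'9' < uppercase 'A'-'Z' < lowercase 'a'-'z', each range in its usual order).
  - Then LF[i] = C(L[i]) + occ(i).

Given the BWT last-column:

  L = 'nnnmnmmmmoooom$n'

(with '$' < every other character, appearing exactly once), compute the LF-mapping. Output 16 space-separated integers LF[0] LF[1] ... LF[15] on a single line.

Char counts: '$':1, 'm':6, 'n':5, 'o':4
C (first-col start): C('$')=0, C('m')=1, C('n')=7, C('o')=12
L[0]='n': occ=0, LF[0]=C('n')+0=7+0=7
L[1]='n': occ=1, LF[1]=C('n')+1=7+1=8
L[2]='n': occ=2, LF[2]=C('n')+2=7+2=9
L[3]='m': occ=0, LF[3]=C('m')+0=1+0=1
L[4]='n': occ=3, LF[4]=C('n')+3=7+3=10
L[5]='m': occ=1, LF[5]=C('m')+1=1+1=2
L[6]='m': occ=2, LF[6]=C('m')+2=1+2=3
L[7]='m': occ=3, LF[7]=C('m')+3=1+3=4
L[8]='m': occ=4, LF[8]=C('m')+4=1+4=5
L[9]='o': occ=0, LF[9]=C('o')+0=12+0=12
L[10]='o': occ=1, LF[10]=C('o')+1=12+1=13
L[11]='o': occ=2, LF[11]=C('o')+2=12+2=14
L[12]='o': occ=3, LF[12]=C('o')+3=12+3=15
L[13]='m': occ=5, LF[13]=C('m')+5=1+5=6
L[14]='$': occ=0, LF[14]=C('$')+0=0+0=0
L[15]='n': occ=4, LF[15]=C('n')+4=7+4=11

Answer: 7 8 9 1 10 2 3 4 5 12 13 14 15 6 0 11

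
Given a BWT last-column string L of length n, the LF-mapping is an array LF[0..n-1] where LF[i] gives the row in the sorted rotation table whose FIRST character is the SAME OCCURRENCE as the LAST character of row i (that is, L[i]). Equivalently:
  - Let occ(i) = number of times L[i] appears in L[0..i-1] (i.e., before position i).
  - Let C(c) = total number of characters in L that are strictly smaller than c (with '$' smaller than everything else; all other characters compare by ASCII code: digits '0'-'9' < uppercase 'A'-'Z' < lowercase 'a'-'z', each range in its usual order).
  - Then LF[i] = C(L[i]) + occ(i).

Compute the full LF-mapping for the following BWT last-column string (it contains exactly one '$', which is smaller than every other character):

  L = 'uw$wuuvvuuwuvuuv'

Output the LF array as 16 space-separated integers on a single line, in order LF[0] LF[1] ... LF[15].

Answer: 1 13 0 14 2 3 9 10 4 5 15 6 11 7 8 12

Derivation:
Char counts: '$':1, 'u':8, 'v':4, 'w':3
C (first-col start): C('$')=0, C('u')=1, C('v')=9, C('w')=13
L[0]='u': occ=0, LF[0]=C('u')+0=1+0=1
L[1]='w': occ=0, LF[1]=C('w')+0=13+0=13
L[2]='$': occ=0, LF[2]=C('$')+0=0+0=0
L[3]='w': occ=1, LF[3]=C('w')+1=13+1=14
L[4]='u': occ=1, LF[4]=C('u')+1=1+1=2
L[5]='u': occ=2, LF[5]=C('u')+2=1+2=3
L[6]='v': occ=0, LF[6]=C('v')+0=9+0=9
L[7]='v': occ=1, LF[7]=C('v')+1=9+1=10
L[8]='u': occ=3, LF[8]=C('u')+3=1+3=4
L[9]='u': occ=4, LF[9]=C('u')+4=1+4=5
L[10]='w': occ=2, LF[10]=C('w')+2=13+2=15
L[11]='u': occ=5, LF[11]=C('u')+5=1+5=6
L[12]='v': occ=2, LF[12]=C('v')+2=9+2=11
L[13]='u': occ=6, LF[13]=C('u')+6=1+6=7
L[14]='u': occ=7, LF[14]=C('u')+7=1+7=8
L[15]='v': occ=3, LF[15]=C('v')+3=9+3=12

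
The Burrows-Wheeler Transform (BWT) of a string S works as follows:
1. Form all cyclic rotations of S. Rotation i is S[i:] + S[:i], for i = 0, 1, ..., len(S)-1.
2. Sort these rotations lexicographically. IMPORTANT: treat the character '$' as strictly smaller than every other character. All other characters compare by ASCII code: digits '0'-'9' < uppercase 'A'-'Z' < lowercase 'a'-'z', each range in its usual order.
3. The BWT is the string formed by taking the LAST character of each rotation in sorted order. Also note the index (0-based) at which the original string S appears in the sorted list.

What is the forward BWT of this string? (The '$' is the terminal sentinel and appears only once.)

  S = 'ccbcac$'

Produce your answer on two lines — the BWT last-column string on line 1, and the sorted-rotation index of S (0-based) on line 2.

Answer: cccabc$
6

Derivation:
All 7 rotations (rotation i = S[i:]+S[:i]):
  rot[0] = ccbcac$
  rot[1] = cbcac$c
  rot[2] = bcac$cc
  rot[3] = cac$ccb
  rot[4] = ac$ccbc
  rot[5] = c$ccbca
  rot[6] = $ccbcac
Sorted (with $ < everything):
  sorted[0] = $ccbcac  (last char: 'c')
  sorted[1] = ac$ccbc  (last char: 'c')
  sorted[2] = bcac$cc  (last char: 'c')
  sorted[3] = c$ccbca  (last char: 'a')
  sorted[4] = cac$ccb  (last char: 'b')
  sorted[5] = cbcac$c  (last char: 'c')
  sorted[6] = ccbcac$  (last char: '$')
Last column: cccabc$
Original string S is at sorted index 6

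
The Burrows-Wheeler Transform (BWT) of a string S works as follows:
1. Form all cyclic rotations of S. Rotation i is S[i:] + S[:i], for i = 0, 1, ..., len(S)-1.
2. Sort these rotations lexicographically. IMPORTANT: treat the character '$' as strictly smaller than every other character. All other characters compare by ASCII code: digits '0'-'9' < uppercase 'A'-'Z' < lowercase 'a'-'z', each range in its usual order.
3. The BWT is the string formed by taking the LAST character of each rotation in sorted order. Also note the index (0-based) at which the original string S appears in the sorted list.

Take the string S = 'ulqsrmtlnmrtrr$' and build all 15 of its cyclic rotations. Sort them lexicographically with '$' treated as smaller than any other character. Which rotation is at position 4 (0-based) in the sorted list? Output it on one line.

Answer: mtlnmrtrr$ulqsr

Derivation:
All 15 rotations (rotation i = S[i:]+S[:i]):
  rot[0] = ulqsrmtlnmrtrr$
  rot[1] = lqsrmtlnmrtrr$u
  rot[2] = qsrmtlnmrtrr$ul
  rot[3] = srmtlnmrtrr$ulq
  rot[4] = rmtlnmrtrr$ulqs
  rot[5] = mtlnmrtrr$ulqsr
  rot[6] = tlnmrtrr$ulqsrm
  rot[7] = lnmrtrr$ulqsrmt
  rot[8] = nmrtrr$ulqsrmtl
  rot[9] = mrtrr$ulqsrmtln
  rot[10] = rtrr$ulqsrmtlnm
  rot[11] = trr$ulqsrmtlnmr
  rot[12] = rr$ulqsrmtlnmrt
  rot[13] = r$ulqsrmtlnmrtr
  rot[14] = $ulqsrmtlnmrtrr
Sorted (with $ < everything):
  sorted[0] = $ulqsrmtlnmrtrr
  sorted[1] = lnmrtrr$ulqsrmt
  sorted[2] = lqsrmtlnmrtrr$u
  sorted[3] = mrtrr$ulqsrmtln
  sorted[4] = mtlnmrtrr$ulqsr
  sorted[5] = nmrtrr$ulqsrmtl
  sorted[6] = qsrmtlnmrtrr$ul
  sorted[7] = r$ulqsrmtlnmrtr
  sorted[8] = rmtlnmrtrr$ulqs
  sorted[9] = rr$ulqsrmtlnmrt
  sorted[10] = rtrr$ulqsrmtlnm
  sorted[11] = srmtlnmrtrr$ulq
  sorted[12] = tlnmrtrr$ulqsrm
  sorted[13] = trr$ulqsrmtlnmr
  sorted[14] = ulqsrmtlnmrtrr$
sorted[4] = mtlnmrtrr$ulqsr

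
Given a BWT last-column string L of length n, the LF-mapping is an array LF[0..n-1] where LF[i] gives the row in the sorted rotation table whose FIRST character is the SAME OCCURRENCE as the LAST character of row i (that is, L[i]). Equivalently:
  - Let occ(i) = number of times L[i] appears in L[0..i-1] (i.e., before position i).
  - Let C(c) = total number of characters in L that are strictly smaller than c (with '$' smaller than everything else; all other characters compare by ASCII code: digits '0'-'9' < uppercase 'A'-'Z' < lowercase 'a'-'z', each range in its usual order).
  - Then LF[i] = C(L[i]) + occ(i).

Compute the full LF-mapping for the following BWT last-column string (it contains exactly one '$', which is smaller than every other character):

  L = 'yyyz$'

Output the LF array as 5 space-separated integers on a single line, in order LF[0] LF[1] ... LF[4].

Char counts: '$':1, 'y':3, 'z':1
C (first-col start): C('$')=0, C('y')=1, C('z')=4
L[0]='y': occ=0, LF[0]=C('y')+0=1+0=1
L[1]='y': occ=1, LF[1]=C('y')+1=1+1=2
L[2]='y': occ=2, LF[2]=C('y')+2=1+2=3
L[3]='z': occ=0, LF[3]=C('z')+0=4+0=4
L[4]='$': occ=0, LF[4]=C('$')+0=0+0=0

Answer: 1 2 3 4 0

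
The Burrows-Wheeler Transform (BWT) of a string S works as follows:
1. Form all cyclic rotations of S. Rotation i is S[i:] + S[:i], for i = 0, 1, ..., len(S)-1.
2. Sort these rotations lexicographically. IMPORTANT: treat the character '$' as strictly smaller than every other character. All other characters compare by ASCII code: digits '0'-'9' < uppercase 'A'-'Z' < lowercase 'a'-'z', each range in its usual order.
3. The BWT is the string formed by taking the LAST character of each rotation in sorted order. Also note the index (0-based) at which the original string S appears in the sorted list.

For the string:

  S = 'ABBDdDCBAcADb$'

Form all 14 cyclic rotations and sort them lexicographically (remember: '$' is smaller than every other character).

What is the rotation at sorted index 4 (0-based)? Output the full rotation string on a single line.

All 14 rotations (rotation i = S[i:]+S[:i]):
  rot[0] = ABBDdDCBAcADb$
  rot[1] = BBDdDCBAcADb$A
  rot[2] = BDdDCBAcADb$AB
  rot[3] = DdDCBAcADb$ABB
  rot[4] = dDCBAcADb$ABBD
  rot[5] = DCBAcADb$ABBDd
  rot[6] = CBAcADb$ABBDdD
  rot[7] = BAcADb$ABBDdDC
  rot[8] = AcADb$ABBDdDCB
  rot[9] = cADb$ABBDdDCBA
  rot[10] = ADb$ABBDdDCBAc
  rot[11] = Db$ABBDdDCBAcA
  rot[12] = b$ABBDdDCBAcAD
  rot[13] = $ABBDdDCBAcADb
Sorted (with $ < everything):
  sorted[0] = $ABBDdDCBAcADb
  sorted[1] = ABBDdDCBAcADb$
  sorted[2] = ADb$ABBDdDCBAc
  sorted[3] = AcADb$ABBDdDCB
  sorted[4] = BAcADb$ABBDdDC
  sorted[5] = BBDdDCBAcADb$A
  sorted[6] = BDdDCBAcADb$AB
  sorted[7] = CBAcADb$ABBDdD
  sorted[8] = DCBAcADb$ABBDd
  sorted[9] = Db$ABBDdDCBAcA
  sorted[10] = DdDCBAcADb$ABB
  sorted[11] = b$ABBDdDCBAcAD
  sorted[12] = cADb$ABBDdDCBA
  sorted[13] = dDCBAcADb$ABBD
sorted[4] = BAcADb$ABBDdDC

Answer: BAcADb$ABBDdDC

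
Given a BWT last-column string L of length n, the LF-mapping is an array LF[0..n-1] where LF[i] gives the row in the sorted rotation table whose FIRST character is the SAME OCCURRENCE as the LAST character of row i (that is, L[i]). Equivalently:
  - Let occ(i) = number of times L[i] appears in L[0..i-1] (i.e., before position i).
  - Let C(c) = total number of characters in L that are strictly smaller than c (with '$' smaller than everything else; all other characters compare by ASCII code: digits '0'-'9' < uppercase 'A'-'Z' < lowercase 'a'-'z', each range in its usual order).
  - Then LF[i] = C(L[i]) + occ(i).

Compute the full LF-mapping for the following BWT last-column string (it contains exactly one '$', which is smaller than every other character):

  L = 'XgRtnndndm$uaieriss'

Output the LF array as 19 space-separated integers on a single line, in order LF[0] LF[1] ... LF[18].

Char counts: '$':1, 'R':1, 'X':1, 'a':1, 'd':2, 'e':1, 'g':1, 'i':2, 'm':1, 'n':3, 'r':1, 's':2, 't':1, 'u':1
C (first-col start): C('$')=0, C('R')=1, C('X')=2, C('a')=3, C('d')=4, C('e')=6, C('g')=7, C('i')=8, C('m')=10, C('n')=11, C('r')=14, C('s')=15, C('t')=17, C('u')=18
L[0]='X': occ=0, LF[0]=C('X')+0=2+0=2
L[1]='g': occ=0, LF[1]=C('g')+0=7+0=7
L[2]='R': occ=0, LF[2]=C('R')+0=1+0=1
L[3]='t': occ=0, LF[3]=C('t')+0=17+0=17
L[4]='n': occ=0, LF[4]=C('n')+0=11+0=11
L[5]='n': occ=1, LF[5]=C('n')+1=11+1=12
L[6]='d': occ=0, LF[6]=C('d')+0=4+0=4
L[7]='n': occ=2, LF[7]=C('n')+2=11+2=13
L[8]='d': occ=1, LF[8]=C('d')+1=4+1=5
L[9]='m': occ=0, LF[9]=C('m')+0=10+0=10
L[10]='$': occ=0, LF[10]=C('$')+0=0+0=0
L[11]='u': occ=0, LF[11]=C('u')+0=18+0=18
L[12]='a': occ=0, LF[12]=C('a')+0=3+0=3
L[13]='i': occ=0, LF[13]=C('i')+0=8+0=8
L[14]='e': occ=0, LF[14]=C('e')+0=6+0=6
L[15]='r': occ=0, LF[15]=C('r')+0=14+0=14
L[16]='i': occ=1, LF[16]=C('i')+1=8+1=9
L[17]='s': occ=0, LF[17]=C('s')+0=15+0=15
L[18]='s': occ=1, LF[18]=C('s')+1=15+1=16

Answer: 2 7 1 17 11 12 4 13 5 10 0 18 3 8 6 14 9 15 16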